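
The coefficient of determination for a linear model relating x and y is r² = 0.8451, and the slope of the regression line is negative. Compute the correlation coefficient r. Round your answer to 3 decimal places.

|r| = √0.8451 = 0.919
The association is negative, so r = −0.919.

-0.919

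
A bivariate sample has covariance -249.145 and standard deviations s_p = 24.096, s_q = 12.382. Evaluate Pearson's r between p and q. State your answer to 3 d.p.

-0.835

r = Cov(p,q) / (s_p · s_q) = -249.145 / (24.096 × 12.382)
  = -249.145 / 298.3567 ≈ -0.835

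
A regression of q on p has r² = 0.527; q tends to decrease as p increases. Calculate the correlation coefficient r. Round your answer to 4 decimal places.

-0.7259

|r| = √0.527 = 0.7259
The association is negative, so r = −0.7259.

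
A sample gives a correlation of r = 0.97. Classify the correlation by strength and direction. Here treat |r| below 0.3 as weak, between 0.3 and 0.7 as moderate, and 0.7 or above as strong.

r = 0.97 > 0 so the relationship is positive.
|r| = 0.97, which falls in the strong range.

strong positive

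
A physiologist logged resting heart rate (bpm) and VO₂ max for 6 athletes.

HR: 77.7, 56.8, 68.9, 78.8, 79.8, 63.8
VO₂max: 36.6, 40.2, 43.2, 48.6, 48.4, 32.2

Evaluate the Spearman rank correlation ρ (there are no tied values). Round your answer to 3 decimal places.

0.657

Rank HR: 4, 1, 3, 5, 6, 2
Rank VO₂max: 2, 3, 4, 6, 5, 1
d = rank(HR) − rank(VO₂max): 2, -2, -1, -1, 1, 1; Σd² = 12
ρ = 1 − 6Σd² / [n(n²−1)] = 1 − 6×12 / (6×35) = 1 − 72/210 ≈ 0.657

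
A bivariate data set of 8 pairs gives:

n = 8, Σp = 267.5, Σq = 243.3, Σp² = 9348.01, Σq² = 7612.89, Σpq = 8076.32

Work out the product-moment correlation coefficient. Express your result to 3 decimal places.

r = (nΣpq − ΣpΣq) / √[(nΣp² − (Σp)²)(nΣq² − (Σq)²)]
Numerator: 8×8076.32 − 267.5×243.3 = -472.19
Denominator: √[(74784.08 − 71556.25)(60903.12 − 59194.89)] = √[3227.83 × 1708.23] = 2348.1644
r = -472.19 / 2348.1644 ≈ -0.201

-0.201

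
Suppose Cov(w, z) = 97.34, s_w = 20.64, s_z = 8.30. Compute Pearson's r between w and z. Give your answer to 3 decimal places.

0.568

r = Cov(w,z) / (s_w · s_z) = 97.34 / (20.64 × 8.30)
  = 97.34 / 171.3120 ≈ 0.568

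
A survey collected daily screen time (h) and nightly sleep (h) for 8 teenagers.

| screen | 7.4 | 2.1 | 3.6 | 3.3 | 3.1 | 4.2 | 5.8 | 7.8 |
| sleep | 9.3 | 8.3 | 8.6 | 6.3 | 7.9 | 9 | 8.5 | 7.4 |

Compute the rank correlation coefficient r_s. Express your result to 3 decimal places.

Rank screen: 7, 1, 4, 3, 2, 5, 6, 8
Rank sleep: 8, 4, 6, 1, 3, 7, 5, 2
d = rank(screen) − rank(sleep): -1, -3, -2, 2, -1, -2, 1, 6; Σd² = 60
ρ = 1 − 6Σd² / [n(n²−1)] = 1 − 6×60 / (8×63) = 1 − 360/504 ≈ 0.286

0.286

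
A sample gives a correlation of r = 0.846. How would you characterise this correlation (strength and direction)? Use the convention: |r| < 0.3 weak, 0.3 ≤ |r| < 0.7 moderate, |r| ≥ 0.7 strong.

r = 0.846 > 0 so the relationship is positive.
|r| = 0.846, which falls in the strong range.

strong positive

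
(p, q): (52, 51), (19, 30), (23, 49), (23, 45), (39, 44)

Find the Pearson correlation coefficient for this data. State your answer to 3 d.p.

0.583

n = 5, Σp = 156, Σq = 219, Σp² = 5644, Σq² = 9863, Σpq = 7100
nΣpq − ΣpΣq = 35500 − 34164 = 1336
nΣp² − (Σp)² = 28220 − 24336 = 3884; nΣq² − (Σq)² = 49315 − 47961 = 1354
r = 1336 / √(3884 × 1354) = 1336 / 2293.2370 ≈ 0.583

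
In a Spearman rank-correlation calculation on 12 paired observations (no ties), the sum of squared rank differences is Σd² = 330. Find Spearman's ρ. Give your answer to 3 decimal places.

ρ = 1 − 6Σd² / [n(n²−1)] = 1 − 6×330 / (12×143)
  = 1 − 1980/1716 = 1 − 1.1538 ≈ -0.154

-0.154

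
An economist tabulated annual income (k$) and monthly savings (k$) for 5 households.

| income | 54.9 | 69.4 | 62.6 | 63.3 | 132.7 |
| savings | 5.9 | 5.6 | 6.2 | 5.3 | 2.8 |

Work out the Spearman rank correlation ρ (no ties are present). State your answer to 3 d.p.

-0.800

Rank income: 1, 4, 2, 3, 5
Rank savings: 4, 3, 5, 2, 1
d = rank(income) − rank(savings): -3, 1, -3, 1, 4; Σd² = 36
ρ = 1 − 6Σd² / [n(n²−1)] = 1 − 6×36 / (5×24) = 1 − 216/120 ≈ -0.800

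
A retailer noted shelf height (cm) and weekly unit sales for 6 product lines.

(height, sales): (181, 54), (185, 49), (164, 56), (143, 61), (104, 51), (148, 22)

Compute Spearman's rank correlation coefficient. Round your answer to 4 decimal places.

-0.2000

Rank height: 5, 6, 4, 2, 1, 3
Rank sales: 4, 2, 5, 6, 3, 1
d = rank(height) − rank(sales): 1, 4, -1, -4, -2, 2; Σd² = 42
ρ = 1 − 6Σd² / [n(n²−1)] = 1 − 6×42 / (6×35) = 1 − 252/210 ≈ -0.2000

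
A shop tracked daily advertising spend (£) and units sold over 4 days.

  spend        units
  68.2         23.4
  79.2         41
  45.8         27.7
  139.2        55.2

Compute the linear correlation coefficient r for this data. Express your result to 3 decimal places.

0.905

n = 4, Σx = 332.4, Σy = 147.3, Σx² = 32398.16, Σy² = 6042.89, Σxy = 13795.58
nΣxy − ΣxΣy = 55182.32 − 48962.52 = 6219.8
nΣx² − (Σx)² = 129592.64 − 110489.76 = 19102.88; nΣy² − (Σy)² = 24171.56 − 21697.29 = 2474.27
r = 6219.8 / √(19102.88 × 2474.27) = 6219.8 / 6875.0042 ≈ 0.905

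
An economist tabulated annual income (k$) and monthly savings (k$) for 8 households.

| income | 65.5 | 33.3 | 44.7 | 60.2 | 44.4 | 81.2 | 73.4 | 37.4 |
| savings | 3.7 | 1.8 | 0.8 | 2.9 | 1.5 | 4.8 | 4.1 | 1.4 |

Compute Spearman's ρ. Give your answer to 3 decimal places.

0.786

Rank income: 6, 1, 4, 5, 3, 8, 7, 2
Rank savings: 6, 4, 1, 5, 3, 8, 7, 2
d = rank(income) − rank(savings): 0, -3, 3, 0, 0, 0, 0, 0; Σd² = 18
ρ = 1 − 6Σd² / [n(n²−1)] = 1 − 6×18 / (8×63) = 1 − 108/504 ≈ 0.786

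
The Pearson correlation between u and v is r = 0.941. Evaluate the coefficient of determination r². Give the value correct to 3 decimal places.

0.885

r² = (0.941)² = 0.885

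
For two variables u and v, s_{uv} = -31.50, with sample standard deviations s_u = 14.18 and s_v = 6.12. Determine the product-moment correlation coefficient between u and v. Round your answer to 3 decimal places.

-0.363

r = Cov(u,v) / (s_u · s_v) = -31.50 / (14.18 × 6.12)
  = -31.50 / 86.7816 ≈ -0.363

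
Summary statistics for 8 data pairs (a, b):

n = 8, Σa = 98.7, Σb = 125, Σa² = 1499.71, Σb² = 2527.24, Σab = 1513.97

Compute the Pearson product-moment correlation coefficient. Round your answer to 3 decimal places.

-0.070

r = (nΣab − ΣaΣb) / √[(nΣa² − (Σa)²)(nΣb² − (Σb)²)]
Numerator: 8×1513.97 − 98.7×125 = -225.74
Denominator: √[(11997.68 − 9741.69)(20217.92 − 15625)] = √[2255.99 × 4592.92] = 3218.9411
r = -225.74 / 3218.9411 ≈ -0.070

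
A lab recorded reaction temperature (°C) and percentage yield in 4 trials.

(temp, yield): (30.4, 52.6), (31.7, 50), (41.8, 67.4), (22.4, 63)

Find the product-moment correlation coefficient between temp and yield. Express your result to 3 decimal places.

0.281

n = 4, Σx = 126.3, Σy = 233, Σx² = 4178.05, Σy² = 13778.52, Σxy = 7412.56
nΣxy − ΣxΣy = 29650.24 − 29427.9 = 222.34
nΣx² − (Σx)² = 16712.2 − 15951.69 = 760.51; nΣy² − (Σy)² = 55114.08 − 54289 = 825.08
r = 222.34 / √(760.51 × 825.08) = 222.34 / 792.1374 ≈ 0.281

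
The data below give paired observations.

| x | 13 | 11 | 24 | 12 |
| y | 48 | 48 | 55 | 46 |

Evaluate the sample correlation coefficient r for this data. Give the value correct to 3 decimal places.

0.962

n = 4, Σx = 60, Σy = 197, Σx² = 1010, Σy² = 9749, Σxy = 3024
nΣxy − ΣxΣy = 12096 − 11820 = 276
nΣx² − (Σx)² = 4040 − 3600 = 440; nΣy² − (Σy)² = 38996 − 38809 = 187
r = 276 / √(440 × 187) = 276 / 286.8449 ≈ 0.962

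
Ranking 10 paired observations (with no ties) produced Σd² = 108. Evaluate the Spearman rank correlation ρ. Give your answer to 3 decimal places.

ρ = 1 − 6Σd² / [n(n²−1)] = 1 − 6×108 / (10×99)
  = 1 − 648/990 = 1 − 0.6545 ≈ 0.345

0.345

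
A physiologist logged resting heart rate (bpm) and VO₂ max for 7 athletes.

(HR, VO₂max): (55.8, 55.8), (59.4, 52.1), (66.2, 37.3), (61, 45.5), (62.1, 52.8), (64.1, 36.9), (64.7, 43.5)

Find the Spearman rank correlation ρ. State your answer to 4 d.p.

-0.7857

Rank HR: 1, 2, 7, 3, 4, 5, 6
Rank VO₂max: 7, 5, 2, 4, 6, 1, 3
d = rank(HR) − rank(VO₂max): -6, -3, 5, -1, -2, 4, 3; Σd² = 100
ρ = 1 − 6Σd² / [n(n²−1)] = 1 − 6×100 / (7×48) = 1 − 600/336 ≈ -0.7857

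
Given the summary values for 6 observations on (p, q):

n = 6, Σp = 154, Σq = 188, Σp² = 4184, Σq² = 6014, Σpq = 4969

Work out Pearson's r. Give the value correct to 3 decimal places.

r = (nΣpq − ΣpΣq) / √[(nΣp² − (Σp)²)(nΣq² − (Σq)²)]
Numerator: 6×4969 − 154×188 = 862
Denominator: √[(25104 − 23716)(36084 − 35344)] = √[1388 × 740] = 1013.4693
r = 862 / 1013.4693 ≈ 0.851

0.851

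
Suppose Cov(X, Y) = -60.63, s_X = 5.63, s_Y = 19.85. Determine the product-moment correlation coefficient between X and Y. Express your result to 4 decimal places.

r = Cov(X,Y) / (s_X · s_Y) = -60.63 / (5.63 × 19.85)
  = -60.63 / 111.7555 ≈ -0.5425

-0.5425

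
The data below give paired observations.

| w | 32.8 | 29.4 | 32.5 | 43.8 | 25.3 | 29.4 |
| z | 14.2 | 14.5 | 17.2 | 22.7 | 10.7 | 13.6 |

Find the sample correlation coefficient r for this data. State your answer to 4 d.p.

0.9642

n = 6, Σw = 193.2, Σz = 92.9, Σw² = 6419.34, Σz² = 1522.47, Σwz = 3115.87
nΣwz − ΣwΣz = 18695.22 − 17948.28 = 746.94
nΣw² − (Σw)² = 38516.04 − 37326.24 = 1189.8; nΣz² − (Σz)² = 9134.82 − 8630.41 = 504.41
r = 746.94 / √(1189.8 × 504.41) = 746.94 / 774.6916 ≈ 0.9642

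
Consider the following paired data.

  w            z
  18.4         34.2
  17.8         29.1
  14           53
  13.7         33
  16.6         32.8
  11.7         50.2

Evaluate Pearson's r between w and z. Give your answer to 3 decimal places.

n = 6, Σw = 92.2, Σz = 232.3, Σw² = 1451.54, Σz² = 9510.33, Σwz = 3473.18
nΣwz − ΣwΣz = 20839.08 − 21418.06 = -578.98
nΣw² − (Σw)² = 8709.24 − 8500.84 = 208.4; nΣz² − (Σz)² = 57061.98 − 53963.29 = 3098.69
r = -578.98 / √(208.4 × 3098.69) = -578.98 / 803.5963 ≈ -0.720

-0.720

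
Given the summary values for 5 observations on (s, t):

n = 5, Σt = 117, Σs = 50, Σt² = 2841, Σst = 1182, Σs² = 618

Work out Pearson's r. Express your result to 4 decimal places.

r = (nΣst − ΣsΣt) / √[(nΣs² − (Σs)²)(nΣt² − (Σt)²)]
Numerator: 5×1182 − 50×117 = 60
Denominator: √[(3090 − 2500)(14205 − 13689)] = √[590 × 516] = 551.7608
r = 60 / 551.7608 ≈ 0.1087

0.1087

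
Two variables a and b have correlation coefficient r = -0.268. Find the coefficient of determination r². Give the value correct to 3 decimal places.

r² = (-0.268)² = 0.072

0.072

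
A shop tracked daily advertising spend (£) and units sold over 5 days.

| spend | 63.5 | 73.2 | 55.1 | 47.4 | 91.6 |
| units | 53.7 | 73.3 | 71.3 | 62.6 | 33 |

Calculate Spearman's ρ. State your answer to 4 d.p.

Rank spend: 3, 4, 2, 1, 5
Rank units: 2, 5, 4, 3, 1
d = rank(spend) − rank(units): 1, -1, -2, -2, 4; Σd² = 26
ρ = 1 − 6Σd² / [n(n²−1)] = 1 − 6×26 / (5×24) = 1 − 156/120 ≈ -0.3000

-0.3000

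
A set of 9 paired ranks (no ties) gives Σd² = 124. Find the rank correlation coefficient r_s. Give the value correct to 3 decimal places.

ρ = 1 − 6Σd² / [n(n²−1)] = 1 − 6×124 / (9×80)
  = 1 − 744/720 = 1 − 1.0333 ≈ -0.033

-0.033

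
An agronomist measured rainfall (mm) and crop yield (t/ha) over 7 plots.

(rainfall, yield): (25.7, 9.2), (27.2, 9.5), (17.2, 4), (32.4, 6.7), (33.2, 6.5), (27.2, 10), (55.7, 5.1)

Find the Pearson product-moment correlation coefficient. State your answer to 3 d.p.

-0.239

n = 7, Σx = 218.6, Σy = 51, Σx² = 7690.5, Σy² = 404.04, Σxy = 1552.59
nΣxy − ΣxΣy = 10868.13 − 11148.6 = -280.47
nΣx² − (Σx)² = 53833.5 − 47785.96 = 6047.54; nΣy² − (Σy)² = 2828.28 − 2601 = 227.28
r = -280.47 / √(6047.54 × 227.28) = -280.47 / 1172.3843 ≈ -0.239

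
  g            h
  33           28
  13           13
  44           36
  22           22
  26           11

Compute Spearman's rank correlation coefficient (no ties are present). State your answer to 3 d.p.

Rank g: 4, 1, 5, 2, 3
Rank h: 4, 2, 5, 3, 1
d = rank(g) − rank(h): 0, -1, 0, -1, 2; Σd² = 6
ρ = 1 − 6Σd² / [n(n²−1)] = 1 − 6×6 / (5×24) = 1 − 36/120 ≈ 0.700

0.700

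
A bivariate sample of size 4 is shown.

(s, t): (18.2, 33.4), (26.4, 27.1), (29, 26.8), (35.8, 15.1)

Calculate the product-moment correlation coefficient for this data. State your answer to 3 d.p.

-0.958

n = 4, Σs = 109.4, Σt = 102.4, Σs² = 3150.84, Σt² = 2796.22, Σst = 2641.1
nΣst − ΣsΣt = 10564.4 − 11202.56 = -638.16
nΣs² − (Σs)² = 12603.36 − 11968.36 = 635; nΣt² − (Σt)² = 11184.88 − 10485.76 = 699.12
r = -638.16 / √(635 × 699.12) = -638.16 / 666.2891 ≈ -0.958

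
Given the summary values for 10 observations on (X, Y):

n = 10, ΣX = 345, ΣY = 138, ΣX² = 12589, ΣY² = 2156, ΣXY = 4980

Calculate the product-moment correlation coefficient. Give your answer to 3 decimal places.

0.527

r = (nΣXY − ΣXΣY) / √[(nΣX² − (ΣX)²)(nΣY² − (ΣY)²)]
Numerator: 10×4980 − 345×138 = 2190
Denominator: √[(125890 − 119025)(21560 − 19044)] = √[6865 × 2516] = 4156.0005
r = 2190 / 4156.0005 ≈ 0.527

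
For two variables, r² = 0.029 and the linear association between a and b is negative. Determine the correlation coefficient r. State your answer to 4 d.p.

|r| = √0.029 = 0.1703
The association is negative, so r = −0.1703.

-0.1703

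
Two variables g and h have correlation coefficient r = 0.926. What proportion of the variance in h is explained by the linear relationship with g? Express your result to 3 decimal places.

r² = (0.926)² = 0.857

0.857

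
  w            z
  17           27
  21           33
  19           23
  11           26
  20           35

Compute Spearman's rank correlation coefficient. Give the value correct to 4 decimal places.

0.6000

Rank w: 2, 5, 3, 1, 4
Rank z: 3, 4, 1, 2, 5
d = rank(w) − rank(z): -1, 1, 2, -1, -1; Σd² = 8
ρ = 1 − 6Σd² / [n(n²−1)] = 1 − 6×8 / (5×24) = 1 − 48/120 ≈ 0.6000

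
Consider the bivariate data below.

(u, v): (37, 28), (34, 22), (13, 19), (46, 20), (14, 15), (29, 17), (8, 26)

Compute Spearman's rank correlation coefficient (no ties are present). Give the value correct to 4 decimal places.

0.2143

Rank u: 6, 5, 2, 7, 3, 4, 1
Rank v: 7, 5, 3, 4, 1, 2, 6
d = rank(u) − rank(v): -1, 0, -1, 3, 2, 2, -5; Σd² = 44
ρ = 1 − 6Σd² / [n(n²−1)] = 1 − 6×44 / (7×48) = 1 − 264/336 ≈ 0.2143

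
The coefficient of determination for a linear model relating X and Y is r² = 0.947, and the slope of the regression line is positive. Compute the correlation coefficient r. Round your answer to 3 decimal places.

|r| = √0.947 = 0.973
The association is positive, so r = 0.973.

0.973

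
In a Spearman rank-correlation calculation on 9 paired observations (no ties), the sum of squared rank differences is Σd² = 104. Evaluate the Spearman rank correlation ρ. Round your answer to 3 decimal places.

0.133

ρ = 1 − 6Σd² / [n(n²−1)] = 1 − 6×104 / (9×80)
  = 1 − 624/720 = 1 − 0.8667 ≈ 0.133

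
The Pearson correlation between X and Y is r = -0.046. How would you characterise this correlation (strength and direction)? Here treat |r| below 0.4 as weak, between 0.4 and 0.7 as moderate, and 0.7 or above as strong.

weak negative

r = -0.046 < 0 so the relationship is negative.
|r| = 0.046, which falls in the weak range.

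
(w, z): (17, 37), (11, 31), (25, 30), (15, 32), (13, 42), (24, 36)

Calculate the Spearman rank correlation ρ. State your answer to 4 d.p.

Rank w: 4, 1, 6, 3, 2, 5
Rank z: 5, 2, 1, 3, 6, 4
d = rank(w) − rank(z): -1, -1, 5, 0, -4, 1; Σd² = 44
ρ = 1 − 6Σd² / [n(n²−1)] = 1 − 6×44 / (6×35) = 1 − 264/210 ≈ -0.2571

-0.2571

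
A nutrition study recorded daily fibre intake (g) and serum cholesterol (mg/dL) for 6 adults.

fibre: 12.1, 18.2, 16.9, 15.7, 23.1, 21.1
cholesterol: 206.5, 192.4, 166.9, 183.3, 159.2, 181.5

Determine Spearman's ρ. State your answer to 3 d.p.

Rank fibre: 1, 4, 3, 2, 6, 5
Rank cholesterol: 6, 5, 2, 4, 1, 3
d = rank(fibre) − rank(cholesterol): -5, -1, 1, -2, 5, 2; Σd² = 60
ρ = 1 − 6Σd² / [n(n²−1)] = 1 − 6×60 / (6×35) = 1 − 360/210 ≈ -0.714

-0.714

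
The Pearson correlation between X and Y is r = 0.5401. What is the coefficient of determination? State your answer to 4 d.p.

r² = (0.5401)² = 0.2917

0.2917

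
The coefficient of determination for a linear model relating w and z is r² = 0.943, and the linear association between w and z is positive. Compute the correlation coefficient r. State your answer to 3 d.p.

|r| = √0.943 = 0.971
The association is positive, so r = 0.971.

0.971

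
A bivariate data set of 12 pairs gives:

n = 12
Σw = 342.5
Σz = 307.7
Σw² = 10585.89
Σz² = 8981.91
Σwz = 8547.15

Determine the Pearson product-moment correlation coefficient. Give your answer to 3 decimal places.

-0.250

r = (nΣwz − ΣwΣz) / √[(nΣw² − (Σw)²)(nΣz² − (Σz)²)]
Numerator: 12×8547.15 − 342.5×307.7 = -2821.45
Denominator: √[(127030.68 − 117306.25)(107782.92 − 94679.29)] = √[9724.43 × 13103.63] = 11288.2830
r = -2821.45 / 11288.2830 ≈ -0.250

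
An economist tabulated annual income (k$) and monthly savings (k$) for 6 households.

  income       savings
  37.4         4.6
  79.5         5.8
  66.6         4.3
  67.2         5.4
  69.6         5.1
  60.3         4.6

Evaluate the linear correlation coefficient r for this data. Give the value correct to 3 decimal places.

n = 6, Σx = 380.6, Σy = 29.8, Σx² = 25150.66, Σy² = 149.62, Σxy = 1914.74
nΣxy − ΣxΣy = 11488.44 − 11341.88 = 146.56
nΣx² − (Σx)² = 150903.96 − 144856.36 = 6047.6; nΣy² − (Σy)² = 897.72 − 888.04 = 9.68
r = 146.56 / √(6047.6 × 9.68) = 146.56 / 241.9520 ≈ 0.606

0.606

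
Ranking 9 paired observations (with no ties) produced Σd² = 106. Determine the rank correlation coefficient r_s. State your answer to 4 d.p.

ρ = 1 − 6Σd² / [n(n²−1)] = 1 − 6×106 / (9×80)
  = 1 − 636/720 = 1 − 0.88333 ≈ 0.1167

0.1167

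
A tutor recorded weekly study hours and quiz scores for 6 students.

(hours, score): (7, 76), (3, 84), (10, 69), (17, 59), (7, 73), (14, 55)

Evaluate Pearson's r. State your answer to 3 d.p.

-0.950

n = 6, Σx = 58, Σy = 416, Σx² = 692, Σy² = 29428, Σxy = 3758
nΣxy − ΣxΣy = 22548 − 24128 = -1580
nΣx² − (Σx)² = 4152 − 3364 = 788; nΣy² − (Σy)² = 176568 − 173056 = 3512
r = -1580 / √(788 × 3512) = -1580 / 1663.5673 ≈ -0.950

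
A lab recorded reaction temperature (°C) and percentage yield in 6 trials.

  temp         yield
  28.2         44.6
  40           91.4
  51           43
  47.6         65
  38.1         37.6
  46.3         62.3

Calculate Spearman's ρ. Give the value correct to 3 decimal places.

Rank temp: 1, 3, 6, 5, 2, 4
Rank yield: 3, 6, 2, 5, 1, 4
d = rank(temp) − rank(yield): -2, -3, 4, 0, 1, 0; Σd² = 30
ρ = 1 − 6Σd² / [n(n²−1)] = 1 − 6×30 / (6×35) = 1 − 180/210 ≈ 0.143

0.143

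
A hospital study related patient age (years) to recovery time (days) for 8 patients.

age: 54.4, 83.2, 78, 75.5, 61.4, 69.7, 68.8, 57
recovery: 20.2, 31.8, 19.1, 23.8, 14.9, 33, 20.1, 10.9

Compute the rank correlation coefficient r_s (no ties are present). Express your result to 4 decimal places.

0.4762

Rank age: 1, 8, 7, 6, 3, 5, 4, 2
Rank recovery: 5, 7, 3, 6, 2, 8, 4, 1
d = rank(age) − rank(recovery): -4, 1, 4, 0, 1, -3, 0, 1; Σd² = 44
ρ = 1 − 6Σd² / [n(n²−1)] = 1 − 6×44 / (8×63) = 1 − 264/504 ≈ 0.4762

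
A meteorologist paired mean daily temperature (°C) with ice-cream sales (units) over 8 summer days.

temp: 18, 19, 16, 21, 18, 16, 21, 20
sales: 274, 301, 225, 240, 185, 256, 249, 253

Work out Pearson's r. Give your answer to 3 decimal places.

0.152

n = 8, Σx = 149, Σy = 1983, Σx² = 2803, Σy² = 499673, Σxy = 37006
nΣxy − ΣxΣy = 296048 − 295467 = 581
nΣx² − (Σx)² = 22424 − 22201 = 223; nΣy² − (Σy)² = 3997384 − 3932289 = 65095
r = 581 / √(223 × 65095) = 581 / 3810.0112 ≈ 0.152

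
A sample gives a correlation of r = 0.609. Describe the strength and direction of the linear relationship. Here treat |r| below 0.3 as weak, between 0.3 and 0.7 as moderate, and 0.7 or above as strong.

r = 0.609 > 0 so the relationship is positive.
|r| = 0.609, which falls in the moderate range.

moderate positive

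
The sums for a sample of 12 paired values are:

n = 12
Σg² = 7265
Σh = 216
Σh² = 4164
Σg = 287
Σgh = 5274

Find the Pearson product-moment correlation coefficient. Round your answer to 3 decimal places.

r = (nΣgh − ΣgΣh) / √[(nΣg² − (Σg)²)(nΣh² − (Σh)²)]
Numerator: 12×5274 − 287×216 = 1296
Denominator: √[(87180 − 82369)(49968 − 46656)] = √[4811 × 3312] = 3991.7455
r = 1296 / 3991.7455 ≈ 0.325

0.325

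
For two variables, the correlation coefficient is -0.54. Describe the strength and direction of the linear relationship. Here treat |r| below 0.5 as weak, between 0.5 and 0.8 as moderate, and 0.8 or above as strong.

r = -0.54 < 0 so the relationship is negative.
|r| = 0.54, which falls in the moderate range.

moderate negative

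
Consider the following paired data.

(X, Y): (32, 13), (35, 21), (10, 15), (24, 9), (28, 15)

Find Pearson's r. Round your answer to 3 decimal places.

0.317

n = 5, ΣX = 129, ΣY = 73, ΣX² = 3709, ΣY² = 1141, ΣXY = 1937
nΣXY − ΣXΣY = 9685 − 9417 = 268
nΣX² − (ΣX)² = 18545 − 16641 = 1904; nΣY² − (ΣY)² = 5705 − 5329 = 376
r = 268 / √(1904 × 376) = 268 / 846.1111 ≈ 0.317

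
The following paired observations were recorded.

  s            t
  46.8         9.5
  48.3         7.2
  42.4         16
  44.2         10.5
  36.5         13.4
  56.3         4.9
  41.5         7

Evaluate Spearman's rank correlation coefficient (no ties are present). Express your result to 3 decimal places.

Rank s: 5, 6, 3, 4, 1, 7, 2
Rank t: 4, 3, 7, 5, 6, 1, 2
d = rank(s) − rank(t): 1, 3, -4, -1, -5, 6, 0; Σd² = 88
ρ = 1 − 6Σd² / [n(n²−1)] = 1 − 6×88 / (7×48) = 1 − 528/336 ≈ -0.571

-0.571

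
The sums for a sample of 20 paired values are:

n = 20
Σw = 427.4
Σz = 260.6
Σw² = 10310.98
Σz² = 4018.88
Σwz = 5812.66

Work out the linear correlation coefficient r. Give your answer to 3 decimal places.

r = (nΣwz − ΣwΣz) / √[(nΣw² − (Σw)²)(nΣz² − (Σz)²)]
Numerator: 20×5812.66 − 427.4×260.6 = 4872.76
Denominator: √[(206219.6 − 182670.76)(80377.6 − 67912.36)] = √[23548.84 × 12465.24] = 17133.0658
r = 4872.76 / 17133.0658 ≈ 0.284

0.284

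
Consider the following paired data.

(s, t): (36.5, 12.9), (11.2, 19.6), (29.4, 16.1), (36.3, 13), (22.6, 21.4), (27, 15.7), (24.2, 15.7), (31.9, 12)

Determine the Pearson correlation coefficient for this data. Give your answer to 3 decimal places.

-0.811

n = 8, Σs = 219.1, Σt = 126.4, Σs² = 6482.75, Σt² = 2073.72, Σst = 3305.89
nΣst − ΣsΣt = 26447.12 − 27694.24 = -1247.12
nΣs² − (Σs)² = 51862 − 48004.81 = 3857.19; nΣt² − (Σt)² = 16589.76 − 15976.96 = 612.8
r = -1247.12 / √(3857.19 × 612.8) = -1247.12 / 1537.4284 ≈ -0.811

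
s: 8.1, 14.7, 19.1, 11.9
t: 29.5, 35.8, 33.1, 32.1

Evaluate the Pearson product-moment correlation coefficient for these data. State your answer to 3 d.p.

n = 4, Σs = 53.8, Σt = 130.5, Σs² = 788.12, Σt² = 4277.91, Σst = 1779.41
nΣst − ΣsΣt = 7117.64 − 7020.9 = 96.74
nΣs² − (Σs)² = 3152.48 − 2894.44 = 258.04; nΣt² − (Σt)² = 17111.64 − 17030.25 = 81.39
r = 96.74 / √(258.04 × 81.39) = 96.74 / 144.9202 ≈ 0.668

0.668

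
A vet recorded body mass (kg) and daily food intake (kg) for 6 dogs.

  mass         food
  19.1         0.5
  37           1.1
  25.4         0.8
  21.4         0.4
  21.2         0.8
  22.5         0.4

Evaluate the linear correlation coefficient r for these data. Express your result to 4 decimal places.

0.8081

n = 6, Σx = 146.6, Σy = 4, Σx² = 3792.62, Σy² = 3.06, Σxy = 105.09
nΣxy − ΣxΣy = 630.54 − 586.4 = 44.14
nΣx² − (Σx)² = 22755.72 − 21491.56 = 1264.16; nΣy² − (Σy)² = 18.36 − 16 = 2.36
r = 44.14 / √(1264.16 × 2.36) = 44.14 / 54.6207 ≈ 0.8081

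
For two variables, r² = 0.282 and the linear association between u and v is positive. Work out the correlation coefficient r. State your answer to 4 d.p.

|r| = √0.282 = 0.5310
The association is positive, so r = 0.5310.

0.5310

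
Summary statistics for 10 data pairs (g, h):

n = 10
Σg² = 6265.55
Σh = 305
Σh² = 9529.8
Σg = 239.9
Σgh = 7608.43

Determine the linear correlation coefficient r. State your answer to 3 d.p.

0.856

r = (nΣgh − ΣgΣh) / √[(nΣg² − (Σg)²)(nΣh² − (Σh)²)]
Numerator: 10×7608.43 − 239.9×305 = 2914.8
Denominator: √[(62655.5 − 57552.01)(95298 − 93025)] = √[5103.49 × 2273] = 3405.9114
r = 2914.8 / 3405.9114 ≈ 0.856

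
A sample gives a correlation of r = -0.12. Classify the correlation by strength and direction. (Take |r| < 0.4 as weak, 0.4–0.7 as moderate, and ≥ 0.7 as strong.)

weak negative

r = -0.12 < 0 so the relationship is negative.
|r| = 0.12, which falls in the weak range.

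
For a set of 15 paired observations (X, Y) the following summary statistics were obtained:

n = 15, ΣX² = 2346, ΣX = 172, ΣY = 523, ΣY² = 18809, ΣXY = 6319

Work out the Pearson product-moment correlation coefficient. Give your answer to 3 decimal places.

r = (nΣXY − ΣXΣY) / √[(nΣX² − (ΣX)²)(nΣY² − (ΣY)²)]
Numerator: 15×6319 − 172×523 = 4829
Denominator: √[(35190 − 29584)(282135 − 273529)] = √[5606 × 8606] = 6945.8791
r = 4829 / 6945.8791 ≈ 0.695

0.695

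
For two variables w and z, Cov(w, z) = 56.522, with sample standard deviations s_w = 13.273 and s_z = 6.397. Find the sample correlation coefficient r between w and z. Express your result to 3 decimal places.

0.666

r = Cov(w,z) / (s_w · s_z) = 56.522 / (13.273 × 6.397)
  = 56.522 / 84.9074 ≈ 0.666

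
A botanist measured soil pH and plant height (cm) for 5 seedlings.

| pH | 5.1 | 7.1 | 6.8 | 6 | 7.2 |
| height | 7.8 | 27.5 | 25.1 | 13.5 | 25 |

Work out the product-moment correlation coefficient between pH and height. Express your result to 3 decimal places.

0.975

n = 5, Σx = 32.2, Σy = 98.9, Σx² = 210.5, Σy² = 2254.35, Σxy = 666.71
nΣxy − ΣxΣy = 3333.55 − 3184.58 = 148.97
nΣx² − (Σx)² = 1052.5 − 1036.84 = 15.66; nΣy² − (Σy)² = 11271.75 − 9781.21 = 1490.54
r = 148.97 / √(15.66 × 1490.54) = 148.97 / 152.7804 ≈ 0.975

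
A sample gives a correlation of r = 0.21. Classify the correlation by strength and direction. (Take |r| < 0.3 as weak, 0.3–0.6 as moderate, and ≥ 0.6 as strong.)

r = 0.21 > 0 so the relationship is positive.
|r| = 0.21, which falls in the weak range.

weak positive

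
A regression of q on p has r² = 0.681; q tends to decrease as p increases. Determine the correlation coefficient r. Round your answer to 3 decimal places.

-0.825

|r| = √0.681 = 0.825
The association is negative, so r = −0.825.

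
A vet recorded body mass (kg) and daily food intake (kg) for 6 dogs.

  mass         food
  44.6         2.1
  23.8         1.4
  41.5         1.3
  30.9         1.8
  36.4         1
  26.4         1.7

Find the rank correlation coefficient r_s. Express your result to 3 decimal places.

0.143

Rank mass: 6, 1, 5, 3, 4, 2
Rank food: 6, 3, 2, 5, 1, 4
d = rank(mass) − rank(food): 0, -2, 3, -2, 3, -2; Σd² = 30
ρ = 1 − 6Σd² / [n(n²−1)] = 1 − 6×30 / (6×35) = 1 − 180/210 ≈ 0.143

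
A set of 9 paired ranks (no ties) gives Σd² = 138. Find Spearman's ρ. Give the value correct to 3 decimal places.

ρ = 1 − 6Σd² / [n(n²−1)] = 1 − 6×138 / (9×80)
  = 1 − 828/720 = 1 − 1.1500 ≈ -0.150

-0.150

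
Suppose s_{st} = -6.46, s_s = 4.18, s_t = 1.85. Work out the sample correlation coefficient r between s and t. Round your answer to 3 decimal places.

r = Cov(s,t) / (s_s · s_t) = -6.46 / (4.18 × 1.85)
  = -6.46 / 7.7330 ≈ -0.835

-0.835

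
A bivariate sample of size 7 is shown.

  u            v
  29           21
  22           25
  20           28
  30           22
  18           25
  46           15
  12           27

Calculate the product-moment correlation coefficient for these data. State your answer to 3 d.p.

n = 7, Σu = 177, Σv = 163, Σu² = 5209, Σv² = 3913, Σuv = 3843
nΣuv − ΣuΣv = 26901 − 28851 = -1950
nΣu² − (Σu)² = 36463 − 31329 = 5134; nΣv² − (Σv)² = 27391 − 26569 = 822
r = -1950 / √(5134 × 822) = -1950 / 2054.2999 ≈ -0.949

-0.949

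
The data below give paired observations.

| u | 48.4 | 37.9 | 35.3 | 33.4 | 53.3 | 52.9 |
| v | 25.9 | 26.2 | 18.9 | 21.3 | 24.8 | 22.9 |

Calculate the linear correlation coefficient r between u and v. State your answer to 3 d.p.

0.492

n = 6, Σu = 261.2, Σv = 140, Σu² = 11779.92, Σv² = 3307.6, Σuv = 6158.38
nΣuv − ΣuΣv = 36950.28 − 36568 = 382.28
nΣu² − (Σu)² = 70679.52 − 68225.44 = 2454.08; nΣv² − (Σv)² = 19845.6 − 19600 = 245.6
r = 382.28 / √(2454.08 × 245.6) = 382.28 / 776.3518 ≈ 0.492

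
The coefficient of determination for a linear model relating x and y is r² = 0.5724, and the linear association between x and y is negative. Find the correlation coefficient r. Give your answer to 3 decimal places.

|r| = √0.5724 = 0.757
The association is negative, so r = −0.757.

-0.757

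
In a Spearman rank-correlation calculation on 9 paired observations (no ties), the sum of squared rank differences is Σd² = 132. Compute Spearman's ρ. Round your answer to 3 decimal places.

-0.100

ρ = 1 − 6Σd² / [n(n²−1)] = 1 − 6×132 / (9×80)
  = 1 − 792/720 = 1 − 1.1000 ≈ -0.100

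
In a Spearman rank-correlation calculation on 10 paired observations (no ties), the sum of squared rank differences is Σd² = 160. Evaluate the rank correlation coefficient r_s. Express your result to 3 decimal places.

ρ = 1 − 6Σd² / [n(n²−1)] = 1 − 6×160 / (10×99)
  = 1 − 960/990 = 1 − 0.9697 ≈ 0.030

0.030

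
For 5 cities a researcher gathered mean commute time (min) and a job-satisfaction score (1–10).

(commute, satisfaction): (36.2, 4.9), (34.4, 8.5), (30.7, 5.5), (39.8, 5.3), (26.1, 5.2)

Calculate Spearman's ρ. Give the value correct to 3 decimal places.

Rank commute: 4, 3, 2, 5, 1
Rank satisfaction: 1, 5, 4, 3, 2
d = rank(commute) − rank(satisfaction): 3, -2, -2, 2, -1; Σd² = 22
ρ = 1 − 6Σd² / [n(n²−1)] = 1 − 6×22 / (5×24) = 1 − 132/120 ≈ -0.100

-0.100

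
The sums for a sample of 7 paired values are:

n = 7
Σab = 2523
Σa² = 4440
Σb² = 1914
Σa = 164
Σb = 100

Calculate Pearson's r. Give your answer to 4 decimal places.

0.3344

r = (nΣab − ΣaΣb) / √[(nΣa² − (Σa)²)(nΣb² − (Σb)²)]
Numerator: 7×2523 − 164×100 = 1261
Denominator: √[(31080 − 26896)(13398 − 10000)] = √[4184 × 3398] = 3770.5745
r = 1261 / 3770.5745 ≈ 0.3344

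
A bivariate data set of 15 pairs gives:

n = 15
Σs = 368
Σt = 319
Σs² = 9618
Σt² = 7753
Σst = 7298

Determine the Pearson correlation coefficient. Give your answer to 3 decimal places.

r = (nΣst − ΣsΣt) / √[(nΣs² − (Σs)²)(nΣt² − (Σt)²)]
Numerator: 15×7298 − 368×319 = -7922
Denominator: √[(144270 − 135424)(116295 − 101761)] = √[8846 × 14534] = 11338.7726
r = -7922 / 11338.7726 ≈ -0.699

-0.699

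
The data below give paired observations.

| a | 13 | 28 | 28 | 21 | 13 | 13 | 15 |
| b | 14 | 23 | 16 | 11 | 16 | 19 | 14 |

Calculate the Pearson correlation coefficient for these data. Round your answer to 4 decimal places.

n = 7, Σa = 131, Σb = 113, Σa² = 2741, Σb² = 1915, Σab = 2170
nΣab − ΣaΣb = 15190 − 14803 = 387
nΣa² − (Σa)² = 19187 − 17161 = 2026; nΣb² − (Σb)² = 13405 − 12769 = 636
r = 387 / √(2026 × 636) = 387 / 1135.1370 ≈ 0.3409

0.3409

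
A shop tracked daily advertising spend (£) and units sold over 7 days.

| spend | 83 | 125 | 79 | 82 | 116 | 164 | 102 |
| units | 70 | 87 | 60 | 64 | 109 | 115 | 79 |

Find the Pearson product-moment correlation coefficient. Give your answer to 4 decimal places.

n = 7, Σx = 751, Σy = 584, Σx² = 86235, Σy² = 51512, Σxy = 66235
nΣxy − ΣxΣy = 463645 − 438584 = 25061
nΣx² − (Σx)² = 603645 − 564001 = 39644; nΣy² − (Σy)² = 360584 − 341056 = 19528
r = 25061 / √(39644 × 19528) = 25061 / 27823.8752 ≈ 0.9007

0.9007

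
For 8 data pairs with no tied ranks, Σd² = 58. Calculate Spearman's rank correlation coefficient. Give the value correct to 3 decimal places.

0.310

ρ = 1 − 6Σd² / [n(n²−1)] = 1 − 6×58 / (8×63)
  = 1 − 348/504 = 1 − 0.6905 ≈ 0.310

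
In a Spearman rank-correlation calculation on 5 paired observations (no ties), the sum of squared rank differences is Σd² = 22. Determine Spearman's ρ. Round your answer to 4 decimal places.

ρ = 1 − 6Σd² / [n(n²−1)] = 1 − 6×22 / (5×24)
  = 1 − 132/120 = 1 − 1.10000 ≈ -0.1000

-0.1000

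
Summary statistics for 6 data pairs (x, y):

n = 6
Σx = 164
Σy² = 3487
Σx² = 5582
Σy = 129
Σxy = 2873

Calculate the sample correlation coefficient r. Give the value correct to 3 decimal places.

-0.737

r = (nΣxy − ΣxΣy) / √[(nΣx² − (Σx)²)(nΣy² − (Σy)²)]
Numerator: 6×2873 − 164×129 = -3918
Denominator: √[(33492 − 26896)(20922 − 16641)] = √[6596 × 4281] = 5313.8946
r = -3918 / 5313.8946 ≈ -0.737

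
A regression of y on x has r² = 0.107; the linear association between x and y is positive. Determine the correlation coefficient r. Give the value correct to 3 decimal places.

0.327

|r| = √0.107 = 0.327
The association is positive, so r = 0.327.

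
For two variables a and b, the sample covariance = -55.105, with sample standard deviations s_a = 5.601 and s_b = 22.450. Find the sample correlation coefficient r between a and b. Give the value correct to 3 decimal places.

-0.438

r = Cov(a,b) / (s_a · s_b) = -55.105 / (5.601 × 22.450)
  = -55.105 / 125.7424 ≈ -0.438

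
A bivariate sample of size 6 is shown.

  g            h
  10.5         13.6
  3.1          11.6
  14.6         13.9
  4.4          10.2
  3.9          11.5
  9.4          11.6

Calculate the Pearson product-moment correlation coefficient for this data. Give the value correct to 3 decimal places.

n = 6, Σg = 45.9, Σh = 72.4, Σg² = 455.95, Σh² = 883.58, Σgh = 580.47
nΣgh − ΣgΣh = 3482.82 − 3323.16 = 159.66
nΣg² − (Σg)² = 2735.7 − 2106.81 = 628.89; nΣh² − (Σh)² = 5301.48 − 5241.76 = 59.72
r = 159.66 / √(628.89 × 59.72) = 159.66 / 193.7971 ≈ 0.824

0.824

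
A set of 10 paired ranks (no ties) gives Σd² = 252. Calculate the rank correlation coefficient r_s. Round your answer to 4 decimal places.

ρ = 1 − 6Σd² / [n(n²−1)] = 1 − 6×252 / (10×99)
  = 1 − 1512/990 = 1 − 1.52727 ≈ -0.5273

-0.5273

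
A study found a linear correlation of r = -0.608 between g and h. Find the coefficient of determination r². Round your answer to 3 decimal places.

r² = (-0.608)² = 0.370

0.370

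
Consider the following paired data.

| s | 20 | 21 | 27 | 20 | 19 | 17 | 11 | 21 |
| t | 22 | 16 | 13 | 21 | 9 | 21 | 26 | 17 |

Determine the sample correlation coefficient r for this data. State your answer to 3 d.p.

n = 8, Σs = 156, Σt = 145, Σs² = 3182, Σt² = 2837, Σst = 2718
nΣst − ΣsΣt = 21744 − 22620 = -876
nΣs² − (Σs)² = 25456 − 24336 = 1120; nΣt² − (Σt)² = 22696 − 21025 = 1671
r = -876 / √(1120 × 1671) = -876 / 1368.0351 ≈ -0.640

-0.640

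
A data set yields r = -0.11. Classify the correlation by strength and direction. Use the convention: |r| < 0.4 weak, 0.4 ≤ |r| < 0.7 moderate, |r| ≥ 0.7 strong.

weak negative

r = -0.11 < 0 so the relationship is negative.
|r| = 0.11, which falls in the weak range.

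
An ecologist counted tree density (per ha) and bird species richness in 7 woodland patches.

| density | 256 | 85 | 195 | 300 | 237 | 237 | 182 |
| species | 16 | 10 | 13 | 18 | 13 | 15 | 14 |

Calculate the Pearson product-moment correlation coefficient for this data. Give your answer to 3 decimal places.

0.920

n = 7, Σx = 1492, Σy = 99, Σx² = 346248, Σy² = 1439, Σxy = 22065
nΣxy − ΣxΣy = 154455 − 147708 = 6747
nΣx² − (Σx)² = 2423736 − 2226064 = 197672; nΣy² − (Σy)² = 10073 − 9801 = 272
r = 6747 / √(197672 × 272) = 6747 / 7332.5837 ≈ 0.920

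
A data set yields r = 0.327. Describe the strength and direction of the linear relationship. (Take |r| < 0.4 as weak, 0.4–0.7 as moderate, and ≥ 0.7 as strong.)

weak positive

r = 0.327 > 0 so the relationship is positive.
|r| = 0.327, which falls in the weak range.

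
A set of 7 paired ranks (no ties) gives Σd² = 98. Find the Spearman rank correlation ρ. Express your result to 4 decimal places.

-0.7500

ρ = 1 − 6Σd² / [n(n²−1)] = 1 − 6×98 / (7×48)
  = 1 − 588/336 = 1 − 1.75000 ≈ -0.7500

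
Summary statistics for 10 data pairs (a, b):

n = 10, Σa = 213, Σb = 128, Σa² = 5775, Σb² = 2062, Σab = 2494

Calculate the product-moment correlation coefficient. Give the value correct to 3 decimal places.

r = (nΣab − ΣaΣb) / √[(nΣa² − (Σa)²)(nΣb² − (Σb)²)]
Numerator: 10×2494 − 213×128 = -2324
Denominator: √[(57750 − 45369)(20620 − 16384)] = √[12381 × 4236] = 7241.9553
r = -2324 / 7241.9553 ≈ -0.321

-0.321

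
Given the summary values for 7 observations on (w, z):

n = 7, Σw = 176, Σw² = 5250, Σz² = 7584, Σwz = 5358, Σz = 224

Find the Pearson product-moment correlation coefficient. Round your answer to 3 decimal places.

-0.468

r = (nΣwz − ΣwΣz) / √[(nΣw² − (Σw)²)(nΣz² − (Σz)²)]
Numerator: 7×5358 − 176×224 = -1918
Denominator: √[(36750 − 30976)(53088 − 50176)] = √[5774 × 2912] = 4100.4741
r = -1918 / 4100.4741 ≈ -0.468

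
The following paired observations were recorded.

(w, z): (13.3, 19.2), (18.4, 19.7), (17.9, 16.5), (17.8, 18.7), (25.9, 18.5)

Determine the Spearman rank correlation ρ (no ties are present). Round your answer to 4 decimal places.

-0.2000

Rank w: 1, 4, 3, 2, 5
Rank z: 4, 5, 1, 3, 2
d = rank(w) − rank(z): -3, -1, 2, -1, 3; Σd² = 24
ρ = 1 − 6Σd² / [n(n²−1)] = 1 − 6×24 / (5×24) = 1 − 144/120 ≈ -0.2000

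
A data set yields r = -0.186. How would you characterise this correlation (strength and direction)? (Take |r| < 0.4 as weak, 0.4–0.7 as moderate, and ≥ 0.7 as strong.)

weak negative

r = -0.186 < 0 so the relationship is negative.
|r| = 0.186, which falls in the weak range.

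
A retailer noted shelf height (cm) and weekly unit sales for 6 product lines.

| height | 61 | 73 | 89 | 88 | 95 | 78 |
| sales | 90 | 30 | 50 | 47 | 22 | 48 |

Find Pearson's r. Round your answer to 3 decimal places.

-0.715

n = 6, Σx = 484, Σy = 287, Σx² = 39824, Σy² = 16497, Σxy = 22100
nΣxy − ΣxΣy = 132600 − 138908 = -6308
nΣx² − (Σx)² = 238944 − 234256 = 4688; nΣy² − (Σy)² = 98982 − 82369 = 16613
r = -6308 / √(4688 × 16613) = -6308 / 8825.0634 ≈ -0.715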